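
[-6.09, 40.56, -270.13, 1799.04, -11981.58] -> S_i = -6.09*(-6.66)^i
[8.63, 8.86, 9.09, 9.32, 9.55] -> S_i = 8.63 + 0.23*i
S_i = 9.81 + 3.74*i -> [9.81, 13.55, 17.29, 21.03, 24.77]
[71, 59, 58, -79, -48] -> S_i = Random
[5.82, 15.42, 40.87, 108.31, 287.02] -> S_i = 5.82*2.65^i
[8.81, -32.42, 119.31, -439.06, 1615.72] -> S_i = 8.81*(-3.68)^i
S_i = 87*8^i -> [87, 696, 5568, 44544, 356352]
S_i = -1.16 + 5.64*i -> [-1.16, 4.48, 10.12, 15.76, 21.4]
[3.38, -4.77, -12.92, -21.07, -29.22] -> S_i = 3.38 + -8.15*i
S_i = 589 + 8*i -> [589, 597, 605, 613, 621]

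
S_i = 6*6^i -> [6, 36, 216, 1296, 7776]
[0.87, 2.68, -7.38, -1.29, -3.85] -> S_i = Random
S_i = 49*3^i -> [49, 147, 441, 1323, 3969]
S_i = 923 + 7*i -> [923, 930, 937, 944, 951]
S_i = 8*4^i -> [8, 32, 128, 512, 2048]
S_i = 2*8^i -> [2, 16, 128, 1024, 8192]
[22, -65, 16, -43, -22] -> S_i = Random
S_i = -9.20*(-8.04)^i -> [-9.2, 73.97, -594.7, 4781.41, -38442.54]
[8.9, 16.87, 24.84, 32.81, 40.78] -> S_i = 8.90 + 7.97*i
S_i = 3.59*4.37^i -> [3.59, 15.69, 68.56, 299.6, 1309.24]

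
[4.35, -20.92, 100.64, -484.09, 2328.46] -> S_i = 4.35*(-4.81)^i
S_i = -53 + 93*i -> [-53, 40, 133, 226, 319]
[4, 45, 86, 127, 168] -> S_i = 4 + 41*i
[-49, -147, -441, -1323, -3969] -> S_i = -49*3^i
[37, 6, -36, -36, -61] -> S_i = Random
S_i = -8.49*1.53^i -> [-8.49, -12.99, -19.87, -30.41, -46.52]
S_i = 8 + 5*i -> [8, 13, 18, 23, 28]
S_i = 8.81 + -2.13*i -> [8.81, 6.68, 4.55, 2.42, 0.29]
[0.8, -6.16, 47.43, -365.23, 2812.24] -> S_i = 0.80*(-7.70)^i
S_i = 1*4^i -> [1, 4, 16, 64, 256]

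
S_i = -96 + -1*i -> [-96, -97, -98, -99, -100]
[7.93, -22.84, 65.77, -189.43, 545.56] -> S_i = 7.93*(-2.88)^i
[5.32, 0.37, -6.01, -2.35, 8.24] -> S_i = Random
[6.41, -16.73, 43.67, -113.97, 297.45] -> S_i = 6.41*(-2.61)^i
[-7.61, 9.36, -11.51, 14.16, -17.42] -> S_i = -7.61*(-1.23)^i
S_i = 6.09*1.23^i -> [6.09, 7.49, 9.21, 11.33, 13.94]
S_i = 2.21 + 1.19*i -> [2.21, 3.4, 4.59, 5.78, 6.97]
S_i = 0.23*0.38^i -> [0.23, 0.09, 0.03, 0.01, 0.0]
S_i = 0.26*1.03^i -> [0.26, 0.27, 0.28, 0.28, 0.29]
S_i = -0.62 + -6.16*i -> [-0.62, -6.78, -12.94, -19.1, -25.26]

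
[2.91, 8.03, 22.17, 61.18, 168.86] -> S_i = 2.91*2.76^i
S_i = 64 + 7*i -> [64, 71, 78, 85, 92]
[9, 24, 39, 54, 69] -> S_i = 9 + 15*i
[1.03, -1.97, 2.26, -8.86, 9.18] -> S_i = Random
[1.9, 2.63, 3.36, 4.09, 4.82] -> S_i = 1.90 + 0.73*i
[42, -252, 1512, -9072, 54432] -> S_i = 42*-6^i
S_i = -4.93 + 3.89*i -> [-4.93, -1.04, 2.85, 6.74, 10.63]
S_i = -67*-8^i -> [-67, 536, -4288, 34304, -274432]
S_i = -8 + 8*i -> [-8, 0, 8, 16, 24]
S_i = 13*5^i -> [13, 65, 325, 1625, 8125]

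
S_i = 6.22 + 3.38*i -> [6.22, 9.6, 12.98, 16.36, 19.74]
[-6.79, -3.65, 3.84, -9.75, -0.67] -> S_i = Random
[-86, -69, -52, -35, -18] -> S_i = -86 + 17*i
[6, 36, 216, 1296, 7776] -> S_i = 6*6^i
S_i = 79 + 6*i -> [79, 85, 91, 97, 103]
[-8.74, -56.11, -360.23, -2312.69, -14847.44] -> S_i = -8.74*6.42^i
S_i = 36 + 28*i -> [36, 64, 92, 120, 148]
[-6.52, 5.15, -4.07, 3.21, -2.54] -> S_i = -6.52*(-0.79)^i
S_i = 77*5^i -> [77, 385, 1925, 9625, 48125]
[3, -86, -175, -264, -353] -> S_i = 3 + -89*i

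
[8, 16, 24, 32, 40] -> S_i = 8 + 8*i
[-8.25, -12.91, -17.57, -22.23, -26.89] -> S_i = -8.25 + -4.66*i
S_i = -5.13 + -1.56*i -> [-5.13, -6.69, -8.25, -9.81, -11.37]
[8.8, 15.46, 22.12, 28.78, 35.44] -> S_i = 8.80 + 6.66*i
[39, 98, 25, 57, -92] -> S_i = Random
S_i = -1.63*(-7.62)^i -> [-1.63, 12.42, -94.64, 721.19, -5495.5]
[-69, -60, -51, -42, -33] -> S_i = -69 + 9*i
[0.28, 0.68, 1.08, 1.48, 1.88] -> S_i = 0.28 + 0.40*i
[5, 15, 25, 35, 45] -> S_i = 5 + 10*i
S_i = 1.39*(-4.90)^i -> [1.39, -6.81, 33.37, -163.53, 801.31]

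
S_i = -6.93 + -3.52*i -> [-6.93, -10.45, -13.97, -17.49, -21.01]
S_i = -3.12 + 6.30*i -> [-3.12, 3.18, 9.48, 15.78, 22.08]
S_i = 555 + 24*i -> [555, 579, 603, 627, 651]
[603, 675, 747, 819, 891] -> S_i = 603 + 72*i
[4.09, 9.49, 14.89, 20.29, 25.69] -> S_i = 4.09 + 5.40*i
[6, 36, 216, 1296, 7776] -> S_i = 6*6^i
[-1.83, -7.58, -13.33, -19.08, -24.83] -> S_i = -1.83 + -5.75*i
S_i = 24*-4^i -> [24, -96, 384, -1536, 6144]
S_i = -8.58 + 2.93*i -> [-8.58, -5.65, -2.72, 0.21, 3.14]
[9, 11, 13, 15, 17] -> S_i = 9 + 2*i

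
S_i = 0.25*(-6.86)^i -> [0.25, -1.72, 11.76, -80.71, 553.65]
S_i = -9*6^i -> [-9, -54, -324, -1944, -11664]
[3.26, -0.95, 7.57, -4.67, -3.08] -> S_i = Random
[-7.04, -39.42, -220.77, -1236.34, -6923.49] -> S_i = -7.04*5.60^i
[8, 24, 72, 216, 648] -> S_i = 8*3^i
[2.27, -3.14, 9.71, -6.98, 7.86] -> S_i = Random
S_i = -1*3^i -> [-1, -3, -9, -27, -81]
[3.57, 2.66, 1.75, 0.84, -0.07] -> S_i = 3.57 + -0.91*i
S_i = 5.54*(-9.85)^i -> [5.54, -54.57, 537.5, -5294.42, 52150.04]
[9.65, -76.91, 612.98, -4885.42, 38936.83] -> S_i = 9.65*(-7.97)^i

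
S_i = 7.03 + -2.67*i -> [7.03, 4.36, 1.69, -0.98, -3.65]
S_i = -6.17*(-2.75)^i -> [-6.17, 16.97, -46.66, 128.32, -352.87]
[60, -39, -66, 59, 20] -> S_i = Random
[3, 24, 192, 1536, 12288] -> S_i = 3*8^i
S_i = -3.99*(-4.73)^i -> [-3.99, 18.87, -89.27, 422.24, -1997.18]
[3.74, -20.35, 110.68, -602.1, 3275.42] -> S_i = 3.74*(-5.44)^i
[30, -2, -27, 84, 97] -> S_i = Random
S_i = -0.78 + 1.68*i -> [-0.78, 0.9, 2.58, 4.26, 5.94]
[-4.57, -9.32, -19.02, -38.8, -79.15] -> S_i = -4.57*2.04^i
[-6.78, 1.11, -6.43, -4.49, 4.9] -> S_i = Random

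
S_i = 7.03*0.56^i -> [7.03, 3.94, 2.2, 1.23, 0.69]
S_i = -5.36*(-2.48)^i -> [-5.36, 13.29, -32.97, 81.76, -202.75]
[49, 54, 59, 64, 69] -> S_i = 49 + 5*i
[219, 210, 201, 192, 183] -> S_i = 219 + -9*i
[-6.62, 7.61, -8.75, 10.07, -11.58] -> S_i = -6.62*(-1.15)^i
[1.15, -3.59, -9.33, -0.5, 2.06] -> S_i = Random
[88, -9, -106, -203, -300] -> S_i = 88 + -97*i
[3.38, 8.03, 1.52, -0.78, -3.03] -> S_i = Random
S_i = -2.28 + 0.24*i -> [-2.28, -2.04, -1.8, -1.56, -1.32]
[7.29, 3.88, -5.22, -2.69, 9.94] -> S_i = Random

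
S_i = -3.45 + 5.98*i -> [-3.45, 2.53, 8.51, 14.49, 20.47]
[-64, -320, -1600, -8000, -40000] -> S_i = -64*5^i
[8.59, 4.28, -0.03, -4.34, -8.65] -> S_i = 8.59 + -4.31*i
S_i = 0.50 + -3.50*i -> [0.5, -3.0, -6.5, -10.0, -13.5]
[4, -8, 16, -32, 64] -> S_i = 4*-2^i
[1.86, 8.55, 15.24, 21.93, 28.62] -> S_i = 1.86 + 6.69*i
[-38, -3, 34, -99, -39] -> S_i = Random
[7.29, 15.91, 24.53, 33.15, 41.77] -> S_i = 7.29 + 8.62*i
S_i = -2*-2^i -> [-2, 4, -8, 16, -32]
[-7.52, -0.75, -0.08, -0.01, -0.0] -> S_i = -7.52*0.10^i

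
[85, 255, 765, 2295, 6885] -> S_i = 85*3^i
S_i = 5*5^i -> [5, 25, 125, 625, 3125]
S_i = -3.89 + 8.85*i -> [-3.89, 4.96, 13.81, 22.66, 31.51]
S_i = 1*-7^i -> [1, -7, 49, -343, 2401]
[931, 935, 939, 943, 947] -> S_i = 931 + 4*i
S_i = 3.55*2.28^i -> [3.55, 8.09, 18.45, 42.08, 95.93]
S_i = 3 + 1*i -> [3, 4, 5, 6, 7]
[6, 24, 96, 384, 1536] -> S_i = 6*4^i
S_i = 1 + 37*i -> [1, 38, 75, 112, 149]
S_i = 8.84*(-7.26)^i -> [8.84, -64.18, 465.94, -3382.69, 24558.33]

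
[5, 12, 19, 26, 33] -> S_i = 5 + 7*i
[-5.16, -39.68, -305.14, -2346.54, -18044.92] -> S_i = -5.16*7.69^i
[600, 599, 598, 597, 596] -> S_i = 600 + -1*i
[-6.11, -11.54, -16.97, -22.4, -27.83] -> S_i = -6.11 + -5.43*i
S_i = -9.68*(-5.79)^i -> [-9.68, 56.05, -324.51, 1878.93, -10879.02]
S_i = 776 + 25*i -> [776, 801, 826, 851, 876]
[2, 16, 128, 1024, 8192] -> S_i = 2*8^i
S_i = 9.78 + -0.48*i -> [9.78, 9.3, 8.82, 8.34, 7.86]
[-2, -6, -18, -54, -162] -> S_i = -2*3^i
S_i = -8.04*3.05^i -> [-8.04, -24.52, -74.79, -228.12, -695.75]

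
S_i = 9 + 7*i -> [9, 16, 23, 30, 37]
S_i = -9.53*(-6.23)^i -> [-9.53, 59.37, -369.89, 2304.4, -14356.38]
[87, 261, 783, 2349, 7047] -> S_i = 87*3^i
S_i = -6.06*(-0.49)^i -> [-6.06, 2.97, -1.46, 0.71, -0.35]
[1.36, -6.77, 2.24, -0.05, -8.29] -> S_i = Random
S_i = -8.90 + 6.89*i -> [-8.9, -2.01, 4.88, 11.77, 18.66]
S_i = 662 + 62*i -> [662, 724, 786, 848, 910]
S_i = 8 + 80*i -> [8, 88, 168, 248, 328]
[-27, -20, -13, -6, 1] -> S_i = -27 + 7*i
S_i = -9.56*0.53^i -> [-9.56, -5.07, -2.69, -1.42, -0.75]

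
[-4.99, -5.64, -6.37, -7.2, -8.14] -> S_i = -4.99*1.13^i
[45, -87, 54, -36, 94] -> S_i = Random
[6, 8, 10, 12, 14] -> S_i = 6 + 2*i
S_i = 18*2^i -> [18, 36, 72, 144, 288]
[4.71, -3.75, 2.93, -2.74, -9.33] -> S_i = Random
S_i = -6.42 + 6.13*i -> [-6.42, -0.29, 5.84, 11.97, 18.1]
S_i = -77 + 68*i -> [-77, -9, 59, 127, 195]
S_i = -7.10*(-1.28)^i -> [-7.1, 9.09, -11.63, 14.89, -19.06]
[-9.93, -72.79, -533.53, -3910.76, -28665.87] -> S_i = -9.93*7.33^i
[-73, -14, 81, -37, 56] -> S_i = Random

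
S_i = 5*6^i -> [5, 30, 180, 1080, 6480]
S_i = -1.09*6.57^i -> [-1.09, -7.16, -47.05, -309.12, -2030.9]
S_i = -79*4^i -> [-79, -316, -1264, -5056, -20224]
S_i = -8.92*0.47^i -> [-8.92, -4.19, -1.97, -0.93, -0.44]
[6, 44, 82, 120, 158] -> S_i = 6 + 38*i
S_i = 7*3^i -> [7, 21, 63, 189, 567]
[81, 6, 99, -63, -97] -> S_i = Random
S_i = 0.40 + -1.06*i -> [0.4, -0.66, -1.72, -2.78, -3.84]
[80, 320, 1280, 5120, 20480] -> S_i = 80*4^i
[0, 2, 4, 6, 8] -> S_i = 0 + 2*i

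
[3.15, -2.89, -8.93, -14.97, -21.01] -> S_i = 3.15 + -6.04*i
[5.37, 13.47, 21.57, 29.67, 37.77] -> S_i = 5.37 + 8.10*i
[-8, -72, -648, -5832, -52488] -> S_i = -8*9^i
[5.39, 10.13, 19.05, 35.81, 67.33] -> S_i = 5.39*1.88^i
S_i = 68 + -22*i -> [68, 46, 24, 2, -20]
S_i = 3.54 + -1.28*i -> [3.54, 2.26, 0.98, -0.3, -1.58]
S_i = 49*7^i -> [49, 343, 2401, 16807, 117649]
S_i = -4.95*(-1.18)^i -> [-4.95, 5.84, -6.89, 8.13, -9.6]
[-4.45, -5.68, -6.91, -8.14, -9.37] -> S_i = -4.45 + -1.23*i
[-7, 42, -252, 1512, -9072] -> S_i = -7*-6^i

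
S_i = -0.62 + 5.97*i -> [-0.62, 5.35, 11.32, 17.29, 23.26]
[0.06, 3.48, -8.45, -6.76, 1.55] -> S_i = Random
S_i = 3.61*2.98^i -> [3.61, 10.76, 32.06, 95.53, 284.69]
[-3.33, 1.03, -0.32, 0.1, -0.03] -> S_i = -3.33*(-0.31)^i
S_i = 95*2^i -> [95, 190, 380, 760, 1520]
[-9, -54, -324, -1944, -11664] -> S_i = -9*6^i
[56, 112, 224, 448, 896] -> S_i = 56*2^i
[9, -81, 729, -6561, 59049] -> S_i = 9*-9^i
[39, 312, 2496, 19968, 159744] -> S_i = 39*8^i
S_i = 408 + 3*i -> [408, 411, 414, 417, 420]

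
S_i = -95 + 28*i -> [-95, -67, -39, -11, 17]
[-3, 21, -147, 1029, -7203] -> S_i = -3*-7^i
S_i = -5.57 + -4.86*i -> [-5.57, -10.43, -15.29, -20.15, -25.01]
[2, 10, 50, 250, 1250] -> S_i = 2*5^i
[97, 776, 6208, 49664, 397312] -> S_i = 97*8^i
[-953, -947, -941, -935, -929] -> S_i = -953 + 6*i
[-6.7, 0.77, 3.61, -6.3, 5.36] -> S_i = Random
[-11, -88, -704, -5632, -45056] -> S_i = -11*8^i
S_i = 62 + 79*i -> [62, 141, 220, 299, 378]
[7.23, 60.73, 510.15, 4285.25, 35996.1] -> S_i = 7.23*8.40^i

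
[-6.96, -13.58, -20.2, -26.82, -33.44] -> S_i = -6.96 + -6.62*i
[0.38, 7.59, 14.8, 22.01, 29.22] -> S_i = 0.38 + 7.21*i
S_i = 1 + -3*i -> [1, -2, -5, -8, -11]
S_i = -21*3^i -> [-21, -63, -189, -567, -1701]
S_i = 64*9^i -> [64, 576, 5184, 46656, 419904]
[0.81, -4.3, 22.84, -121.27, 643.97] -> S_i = 0.81*(-5.31)^i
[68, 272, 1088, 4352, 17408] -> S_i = 68*4^i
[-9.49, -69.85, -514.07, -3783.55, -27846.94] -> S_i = -9.49*7.36^i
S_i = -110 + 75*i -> [-110, -35, 40, 115, 190]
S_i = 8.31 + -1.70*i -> [8.31, 6.61, 4.91, 3.21, 1.51]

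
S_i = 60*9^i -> [60, 540, 4860, 43740, 393660]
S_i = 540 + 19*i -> [540, 559, 578, 597, 616]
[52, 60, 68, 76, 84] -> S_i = 52 + 8*i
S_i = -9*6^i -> [-9, -54, -324, -1944, -11664]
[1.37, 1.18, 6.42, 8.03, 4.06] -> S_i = Random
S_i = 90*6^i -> [90, 540, 3240, 19440, 116640]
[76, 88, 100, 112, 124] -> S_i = 76 + 12*i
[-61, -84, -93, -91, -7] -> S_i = Random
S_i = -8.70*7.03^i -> [-8.7, -61.16, -429.96, -3022.63, -21249.1]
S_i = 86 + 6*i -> [86, 92, 98, 104, 110]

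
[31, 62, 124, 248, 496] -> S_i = 31*2^i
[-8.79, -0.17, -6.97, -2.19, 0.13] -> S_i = Random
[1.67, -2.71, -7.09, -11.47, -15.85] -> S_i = 1.67 + -4.38*i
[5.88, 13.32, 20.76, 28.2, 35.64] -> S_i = 5.88 + 7.44*i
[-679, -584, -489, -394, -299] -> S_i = -679 + 95*i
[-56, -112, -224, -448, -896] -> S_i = -56*2^i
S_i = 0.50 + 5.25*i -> [0.5, 5.75, 11.0, 16.25, 21.5]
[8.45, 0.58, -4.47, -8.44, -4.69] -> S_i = Random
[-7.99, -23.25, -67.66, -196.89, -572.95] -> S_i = -7.99*2.91^i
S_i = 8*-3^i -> [8, -24, 72, -216, 648]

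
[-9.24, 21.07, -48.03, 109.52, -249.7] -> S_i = -9.24*(-2.28)^i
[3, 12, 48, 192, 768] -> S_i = 3*4^i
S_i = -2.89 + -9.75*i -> [-2.89, -12.64, -22.39, -32.14, -41.89]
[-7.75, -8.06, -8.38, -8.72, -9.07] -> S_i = -7.75*1.04^i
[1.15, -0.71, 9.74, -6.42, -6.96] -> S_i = Random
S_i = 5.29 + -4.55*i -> [5.29, 0.74, -3.81, -8.36, -12.91]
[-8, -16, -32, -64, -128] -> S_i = -8*2^i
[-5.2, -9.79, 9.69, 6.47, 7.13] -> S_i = Random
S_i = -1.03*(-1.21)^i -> [-1.03, 1.25, -1.51, 1.82, -2.21]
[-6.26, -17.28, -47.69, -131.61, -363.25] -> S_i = -6.26*2.76^i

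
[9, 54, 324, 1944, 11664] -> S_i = 9*6^i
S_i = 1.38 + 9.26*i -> [1.38, 10.64, 19.9, 29.16, 38.42]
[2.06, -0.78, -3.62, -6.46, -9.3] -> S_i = 2.06 + -2.84*i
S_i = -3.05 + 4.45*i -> [-3.05, 1.4, 5.85, 10.3, 14.75]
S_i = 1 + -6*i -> [1, -5, -11, -17, -23]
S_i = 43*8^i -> [43, 344, 2752, 22016, 176128]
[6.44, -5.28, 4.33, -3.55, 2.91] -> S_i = 6.44*(-0.82)^i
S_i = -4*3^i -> [-4, -12, -36, -108, -324]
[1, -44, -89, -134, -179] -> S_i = 1 + -45*i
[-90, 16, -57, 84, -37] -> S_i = Random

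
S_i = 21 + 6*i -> [21, 27, 33, 39, 45]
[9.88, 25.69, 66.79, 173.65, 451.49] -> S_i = 9.88*2.60^i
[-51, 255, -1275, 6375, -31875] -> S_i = -51*-5^i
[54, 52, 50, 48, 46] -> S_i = 54 + -2*i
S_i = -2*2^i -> [-2, -4, -8, -16, -32]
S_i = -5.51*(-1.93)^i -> [-5.51, 10.63, -20.52, 39.61, -76.45]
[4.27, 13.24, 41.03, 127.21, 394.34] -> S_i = 4.27*3.10^i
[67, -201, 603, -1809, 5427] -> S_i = 67*-3^i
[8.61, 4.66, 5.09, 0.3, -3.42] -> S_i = Random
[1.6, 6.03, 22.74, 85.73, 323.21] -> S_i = 1.60*3.77^i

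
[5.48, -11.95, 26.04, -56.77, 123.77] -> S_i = 5.48*(-2.18)^i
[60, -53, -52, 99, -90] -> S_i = Random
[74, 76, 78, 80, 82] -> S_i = 74 + 2*i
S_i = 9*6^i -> [9, 54, 324, 1944, 11664]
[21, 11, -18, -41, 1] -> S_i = Random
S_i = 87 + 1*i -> [87, 88, 89, 90, 91]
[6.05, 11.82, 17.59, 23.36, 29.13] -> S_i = 6.05 + 5.77*i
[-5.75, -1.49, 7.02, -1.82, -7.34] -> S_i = Random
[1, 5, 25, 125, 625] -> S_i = 1*5^i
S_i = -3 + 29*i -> [-3, 26, 55, 84, 113]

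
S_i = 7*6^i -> [7, 42, 252, 1512, 9072]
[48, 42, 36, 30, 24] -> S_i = 48 + -6*i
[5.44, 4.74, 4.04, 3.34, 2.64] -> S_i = 5.44 + -0.70*i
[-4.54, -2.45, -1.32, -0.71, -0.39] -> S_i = -4.54*0.54^i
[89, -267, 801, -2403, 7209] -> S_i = 89*-3^i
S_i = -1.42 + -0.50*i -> [-1.42, -1.92, -2.42, -2.92, -3.42]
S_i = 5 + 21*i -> [5, 26, 47, 68, 89]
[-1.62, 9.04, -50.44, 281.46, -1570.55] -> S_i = -1.62*(-5.58)^i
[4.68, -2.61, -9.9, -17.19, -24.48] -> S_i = 4.68 + -7.29*i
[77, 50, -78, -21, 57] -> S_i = Random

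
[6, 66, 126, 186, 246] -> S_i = 6 + 60*i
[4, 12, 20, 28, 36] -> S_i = 4 + 8*i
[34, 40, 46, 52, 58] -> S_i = 34 + 6*i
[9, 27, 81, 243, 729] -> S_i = 9*3^i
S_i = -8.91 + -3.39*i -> [-8.91, -12.3, -15.69, -19.08, -22.47]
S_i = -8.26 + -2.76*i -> [-8.26, -11.02, -13.78, -16.54, -19.3]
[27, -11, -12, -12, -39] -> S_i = Random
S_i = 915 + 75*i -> [915, 990, 1065, 1140, 1215]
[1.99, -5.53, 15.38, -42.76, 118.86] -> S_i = 1.99*(-2.78)^i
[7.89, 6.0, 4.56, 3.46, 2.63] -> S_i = 7.89*0.76^i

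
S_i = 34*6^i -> [34, 204, 1224, 7344, 44064]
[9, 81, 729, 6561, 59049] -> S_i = 9*9^i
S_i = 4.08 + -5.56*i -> [4.08, -1.48, -7.04, -12.6, -18.16]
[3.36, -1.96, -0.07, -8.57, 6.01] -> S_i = Random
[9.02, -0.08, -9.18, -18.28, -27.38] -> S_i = 9.02 + -9.10*i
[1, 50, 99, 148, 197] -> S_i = 1 + 49*i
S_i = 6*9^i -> [6, 54, 486, 4374, 39366]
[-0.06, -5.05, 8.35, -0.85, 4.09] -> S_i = Random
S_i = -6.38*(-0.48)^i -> [-6.38, 3.06, -1.47, 0.71, -0.34]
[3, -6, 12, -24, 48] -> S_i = 3*-2^i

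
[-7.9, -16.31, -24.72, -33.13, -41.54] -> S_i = -7.90 + -8.41*i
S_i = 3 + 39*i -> [3, 42, 81, 120, 159]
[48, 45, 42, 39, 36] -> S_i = 48 + -3*i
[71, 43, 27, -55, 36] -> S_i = Random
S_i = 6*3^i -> [6, 18, 54, 162, 486]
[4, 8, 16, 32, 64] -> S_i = 4*2^i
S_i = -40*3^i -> [-40, -120, -360, -1080, -3240]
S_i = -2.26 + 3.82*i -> [-2.26, 1.56, 5.38, 9.2, 13.02]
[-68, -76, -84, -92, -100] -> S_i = -68 + -8*i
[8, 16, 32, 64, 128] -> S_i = 8*2^i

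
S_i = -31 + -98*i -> [-31, -129, -227, -325, -423]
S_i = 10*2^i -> [10, 20, 40, 80, 160]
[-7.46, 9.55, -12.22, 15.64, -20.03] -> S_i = -7.46*(-1.28)^i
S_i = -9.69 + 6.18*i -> [-9.69, -3.51, 2.67, 8.85, 15.03]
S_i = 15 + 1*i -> [15, 16, 17, 18, 19]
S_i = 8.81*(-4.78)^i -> [8.81, -42.11, 201.29, -962.19, 4599.26]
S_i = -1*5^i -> [-1, -5, -25, -125, -625]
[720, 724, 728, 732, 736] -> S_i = 720 + 4*i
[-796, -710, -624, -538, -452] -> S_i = -796 + 86*i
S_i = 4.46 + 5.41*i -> [4.46, 9.87, 15.28, 20.69, 26.1]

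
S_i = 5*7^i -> [5, 35, 245, 1715, 12005]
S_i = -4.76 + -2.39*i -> [-4.76, -7.15, -9.54, -11.93, -14.32]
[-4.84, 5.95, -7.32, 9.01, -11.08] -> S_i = -4.84*(-1.23)^i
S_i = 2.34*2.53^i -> [2.34, 5.92, 14.98, 37.89, 95.87]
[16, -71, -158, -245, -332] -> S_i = 16 + -87*i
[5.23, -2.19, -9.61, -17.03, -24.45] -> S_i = 5.23 + -7.42*i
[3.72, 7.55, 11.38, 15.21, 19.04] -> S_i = 3.72 + 3.83*i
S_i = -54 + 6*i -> [-54, -48, -42, -36, -30]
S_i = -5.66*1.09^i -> [-5.66, -6.17, -6.72, -7.33, -7.99]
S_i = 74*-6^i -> [74, -444, 2664, -15984, 95904]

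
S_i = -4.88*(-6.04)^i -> [-4.88, 29.48, -178.03, 1075.3, -6494.83]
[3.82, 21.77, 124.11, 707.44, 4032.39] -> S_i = 3.82*5.70^i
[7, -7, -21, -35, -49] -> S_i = 7 + -14*i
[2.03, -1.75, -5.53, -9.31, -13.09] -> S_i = 2.03 + -3.78*i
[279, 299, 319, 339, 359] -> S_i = 279 + 20*i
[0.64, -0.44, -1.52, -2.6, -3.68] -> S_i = 0.64 + -1.08*i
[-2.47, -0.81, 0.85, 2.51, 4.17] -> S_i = -2.47 + 1.66*i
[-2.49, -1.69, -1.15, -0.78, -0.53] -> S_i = -2.49*0.68^i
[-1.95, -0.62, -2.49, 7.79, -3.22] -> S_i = Random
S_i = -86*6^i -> [-86, -516, -3096, -18576, -111456]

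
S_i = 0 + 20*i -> [0, 20, 40, 60, 80]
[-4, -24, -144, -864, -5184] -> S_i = -4*6^i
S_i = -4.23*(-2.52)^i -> [-4.23, 10.66, -26.86, 67.69, -170.59]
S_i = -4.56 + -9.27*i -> [-4.56, -13.83, -23.1, -32.37, -41.64]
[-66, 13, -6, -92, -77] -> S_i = Random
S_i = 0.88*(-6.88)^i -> [0.88, -6.05, 41.65, -286.58, 1971.68]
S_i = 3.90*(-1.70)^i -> [3.9, -6.63, 11.27, -19.16, 32.57]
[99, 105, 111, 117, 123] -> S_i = 99 + 6*i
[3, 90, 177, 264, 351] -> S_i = 3 + 87*i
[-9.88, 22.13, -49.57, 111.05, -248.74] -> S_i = -9.88*(-2.24)^i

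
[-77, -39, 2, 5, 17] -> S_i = Random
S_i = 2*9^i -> [2, 18, 162, 1458, 13122]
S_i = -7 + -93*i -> [-7, -100, -193, -286, -379]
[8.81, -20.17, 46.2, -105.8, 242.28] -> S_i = 8.81*(-2.29)^i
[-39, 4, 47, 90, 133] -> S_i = -39 + 43*i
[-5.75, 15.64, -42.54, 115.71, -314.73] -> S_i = -5.75*(-2.72)^i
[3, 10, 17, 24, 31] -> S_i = 3 + 7*i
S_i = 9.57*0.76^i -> [9.57, 7.27, 5.53, 4.2, 3.19]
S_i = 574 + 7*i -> [574, 581, 588, 595, 602]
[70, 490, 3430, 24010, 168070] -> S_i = 70*7^i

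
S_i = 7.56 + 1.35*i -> [7.56, 8.91, 10.26, 11.61, 12.96]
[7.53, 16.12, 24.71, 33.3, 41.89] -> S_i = 7.53 + 8.59*i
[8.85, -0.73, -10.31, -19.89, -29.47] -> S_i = 8.85 + -9.58*i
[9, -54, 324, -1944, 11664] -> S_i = 9*-6^i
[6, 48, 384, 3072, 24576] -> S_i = 6*8^i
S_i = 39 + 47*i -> [39, 86, 133, 180, 227]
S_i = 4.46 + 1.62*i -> [4.46, 6.08, 7.7, 9.32, 10.94]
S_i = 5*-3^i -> [5, -15, 45, -135, 405]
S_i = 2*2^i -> [2, 4, 8, 16, 32]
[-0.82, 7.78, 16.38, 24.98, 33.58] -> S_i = -0.82 + 8.60*i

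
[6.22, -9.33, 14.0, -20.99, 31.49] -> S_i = 6.22*(-1.50)^i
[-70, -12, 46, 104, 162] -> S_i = -70 + 58*i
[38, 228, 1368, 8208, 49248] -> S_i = 38*6^i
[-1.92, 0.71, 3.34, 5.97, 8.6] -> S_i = -1.92 + 2.63*i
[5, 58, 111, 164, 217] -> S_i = 5 + 53*i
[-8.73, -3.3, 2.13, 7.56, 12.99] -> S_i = -8.73 + 5.43*i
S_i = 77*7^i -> [77, 539, 3773, 26411, 184877]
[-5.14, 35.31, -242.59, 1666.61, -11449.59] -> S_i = -5.14*(-6.87)^i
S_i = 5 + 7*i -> [5, 12, 19, 26, 33]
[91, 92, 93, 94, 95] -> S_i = 91 + 1*i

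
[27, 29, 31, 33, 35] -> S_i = 27 + 2*i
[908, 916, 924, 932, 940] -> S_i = 908 + 8*i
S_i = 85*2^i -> [85, 170, 340, 680, 1360]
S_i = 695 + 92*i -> [695, 787, 879, 971, 1063]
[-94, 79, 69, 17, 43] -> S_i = Random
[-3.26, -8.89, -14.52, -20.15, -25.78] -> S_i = -3.26 + -5.63*i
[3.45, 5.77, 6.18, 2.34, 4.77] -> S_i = Random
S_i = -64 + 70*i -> [-64, 6, 76, 146, 216]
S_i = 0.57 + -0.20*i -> [0.57, 0.37, 0.17, -0.03, -0.23]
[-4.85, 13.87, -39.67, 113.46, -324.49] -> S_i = -4.85*(-2.86)^i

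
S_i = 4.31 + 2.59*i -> [4.31, 6.9, 9.49, 12.08, 14.67]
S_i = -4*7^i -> [-4, -28, -196, -1372, -9604]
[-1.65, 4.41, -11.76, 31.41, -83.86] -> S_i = -1.65*(-2.67)^i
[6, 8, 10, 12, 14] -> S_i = 6 + 2*i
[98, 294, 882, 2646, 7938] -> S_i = 98*3^i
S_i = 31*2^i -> [31, 62, 124, 248, 496]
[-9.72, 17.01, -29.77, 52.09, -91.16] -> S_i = -9.72*(-1.75)^i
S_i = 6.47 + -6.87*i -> [6.47, -0.4, -7.27, -14.14, -21.01]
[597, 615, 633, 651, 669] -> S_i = 597 + 18*i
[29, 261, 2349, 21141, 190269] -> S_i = 29*9^i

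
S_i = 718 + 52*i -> [718, 770, 822, 874, 926]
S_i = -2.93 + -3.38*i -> [-2.93, -6.31, -9.69, -13.07, -16.45]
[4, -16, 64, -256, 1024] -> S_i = 4*-4^i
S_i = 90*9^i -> [90, 810, 7290, 65610, 590490]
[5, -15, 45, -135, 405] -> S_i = 5*-3^i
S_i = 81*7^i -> [81, 567, 3969, 27783, 194481]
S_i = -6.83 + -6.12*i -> [-6.83, -12.95, -19.07, -25.19, -31.31]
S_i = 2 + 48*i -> [2, 50, 98, 146, 194]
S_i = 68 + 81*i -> [68, 149, 230, 311, 392]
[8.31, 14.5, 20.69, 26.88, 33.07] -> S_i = 8.31 + 6.19*i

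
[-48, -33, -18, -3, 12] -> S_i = -48 + 15*i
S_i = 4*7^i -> [4, 28, 196, 1372, 9604]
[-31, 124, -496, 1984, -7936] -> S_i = -31*-4^i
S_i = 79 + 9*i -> [79, 88, 97, 106, 115]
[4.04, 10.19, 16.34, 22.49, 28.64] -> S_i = 4.04 + 6.15*i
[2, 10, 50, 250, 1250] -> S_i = 2*5^i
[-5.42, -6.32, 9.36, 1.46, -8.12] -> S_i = Random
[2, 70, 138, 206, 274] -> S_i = 2 + 68*i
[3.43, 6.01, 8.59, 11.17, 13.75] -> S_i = 3.43 + 2.58*i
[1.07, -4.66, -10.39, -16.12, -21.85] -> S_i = 1.07 + -5.73*i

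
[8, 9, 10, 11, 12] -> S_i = 8 + 1*i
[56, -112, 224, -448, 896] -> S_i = 56*-2^i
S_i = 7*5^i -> [7, 35, 175, 875, 4375]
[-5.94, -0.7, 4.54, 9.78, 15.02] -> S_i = -5.94 + 5.24*i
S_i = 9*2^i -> [9, 18, 36, 72, 144]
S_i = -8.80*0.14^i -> [-8.8, -1.23, -0.17, -0.02, -0.0]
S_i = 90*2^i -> [90, 180, 360, 720, 1440]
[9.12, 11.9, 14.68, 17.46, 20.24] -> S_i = 9.12 + 2.78*i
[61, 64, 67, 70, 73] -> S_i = 61 + 3*i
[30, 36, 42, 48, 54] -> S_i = 30 + 6*i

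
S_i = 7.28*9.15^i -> [7.28, 66.61, 609.5, 5576.92, 51028.85]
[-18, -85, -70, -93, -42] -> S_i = Random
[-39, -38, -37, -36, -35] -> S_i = -39 + 1*i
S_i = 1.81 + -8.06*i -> [1.81, -6.25, -14.31, -22.37, -30.43]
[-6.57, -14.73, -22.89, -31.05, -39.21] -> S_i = -6.57 + -8.16*i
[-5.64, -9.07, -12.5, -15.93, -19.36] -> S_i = -5.64 + -3.43*i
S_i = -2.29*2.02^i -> [-2.29, -4.63, -9.34, -18.88, -38.13]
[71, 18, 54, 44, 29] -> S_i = Random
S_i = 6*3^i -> [6, 18, 54, 162, 486]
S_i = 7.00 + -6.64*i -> [7.0, 0.36, -6.28, -12.92, -19.56]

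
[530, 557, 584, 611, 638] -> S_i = 530 + 27*i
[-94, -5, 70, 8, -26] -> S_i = Random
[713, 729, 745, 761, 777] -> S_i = 713 + 16*i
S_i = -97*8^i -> [-97, -776, -6208, -49664, -397312]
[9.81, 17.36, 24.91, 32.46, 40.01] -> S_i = 9.81 + 7.55*i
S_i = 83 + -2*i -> [83, 81, 79, 77, 75]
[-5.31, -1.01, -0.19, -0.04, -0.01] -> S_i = -5.31*0.19^i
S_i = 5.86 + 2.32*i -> [5.86, 8.18, 10.5, 12.82, 15.14]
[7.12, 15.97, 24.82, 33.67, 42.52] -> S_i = 7.12 + 8.85*i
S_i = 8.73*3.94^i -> [8.73, 34.4, 135.52, 533.95, 2103.77]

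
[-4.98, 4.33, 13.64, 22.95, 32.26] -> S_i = -4.98 + 9.31*i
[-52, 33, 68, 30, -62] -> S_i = Random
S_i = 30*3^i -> [30, 90, 270, 810, 2430]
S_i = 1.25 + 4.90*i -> [1.25, 6.15, 11.05, 15.95, 20.85]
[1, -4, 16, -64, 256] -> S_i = 1*-4^i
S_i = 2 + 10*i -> [2, 12, 22, 32, 42]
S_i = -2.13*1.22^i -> [-2.13, -2.6, -3.17, -3.87, -4.72]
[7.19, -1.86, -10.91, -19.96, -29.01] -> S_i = 7.19 + -9.05*i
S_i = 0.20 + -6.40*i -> [0.2, -6.2, -12.6, -19.0, -25.4]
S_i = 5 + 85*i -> [5, 90, 175, 260, 345]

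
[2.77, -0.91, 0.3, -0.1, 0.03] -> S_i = 2.77*(-0.33)^i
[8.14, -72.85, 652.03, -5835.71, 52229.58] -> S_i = 8.14*(-8.95)^i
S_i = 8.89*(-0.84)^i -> [8.89, -7.47, 6.27, -5.27, 4.43]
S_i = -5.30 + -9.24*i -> [-5.3, -14.54, -23.78, -33.02, -42.26]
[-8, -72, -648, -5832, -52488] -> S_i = -8*9^i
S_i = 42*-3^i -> [42, -126, 378, -1134, 3402]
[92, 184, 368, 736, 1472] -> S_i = 92*2^i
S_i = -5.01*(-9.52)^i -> [-5.01, 47.7, -454.06, 4322.64, -41151.49]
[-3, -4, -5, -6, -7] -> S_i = -3 + -1*i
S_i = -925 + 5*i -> [-925, -920, -915, -910, -905]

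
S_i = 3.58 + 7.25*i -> [3.58, 10.83, 18.08, 25.33, 32.58]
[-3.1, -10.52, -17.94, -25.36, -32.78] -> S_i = -3.10 + -7.42*i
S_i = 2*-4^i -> [2, -8, 32, -128, 512]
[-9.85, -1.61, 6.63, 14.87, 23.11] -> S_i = -9.85 + 8.24*i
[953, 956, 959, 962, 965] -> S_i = 953 + 3*i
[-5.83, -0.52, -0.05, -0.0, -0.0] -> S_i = -5.83*0.09^i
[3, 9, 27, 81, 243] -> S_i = 3*3^i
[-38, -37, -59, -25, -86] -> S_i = Random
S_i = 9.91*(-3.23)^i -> [9.91, -32.01, 103.39, -333.95, 1078.66]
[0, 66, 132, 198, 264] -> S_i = 0 + 66*i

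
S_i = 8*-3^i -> [8, -24, 72, -216, 648]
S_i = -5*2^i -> [-5, -10, -20, -40, -80]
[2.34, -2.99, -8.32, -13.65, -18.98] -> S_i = 2.34 + -5.33*i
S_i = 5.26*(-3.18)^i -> [5.26, -16.73, 53.19, -169.15, 537.89]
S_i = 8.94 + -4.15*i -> [8.94, 4.79, 0.64, -3.51, -7.66]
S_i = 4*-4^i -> [4, -16, 64, -256, 1024]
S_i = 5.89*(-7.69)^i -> [5.89, -45.29, 348.31, -2678.52, 20597.79]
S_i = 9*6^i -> [9, 54, 324, 1944, 11664]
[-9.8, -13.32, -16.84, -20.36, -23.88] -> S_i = -9.80 + -3.52*i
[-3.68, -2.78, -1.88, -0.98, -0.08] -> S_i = -3.68 + 0.90*i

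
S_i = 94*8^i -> [94, 752, 6016, 48128, 385024]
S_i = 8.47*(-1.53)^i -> [8.47, -12.96, 19.83, -30.34, 46.41]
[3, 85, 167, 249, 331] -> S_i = 3 + 82*i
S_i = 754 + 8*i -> [754, 762, 770, 778, 786]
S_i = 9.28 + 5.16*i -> [9.28, 14.44, 19.6, 24.76, 29.92]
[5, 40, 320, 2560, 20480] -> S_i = 5*8^i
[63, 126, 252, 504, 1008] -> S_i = 63*2^i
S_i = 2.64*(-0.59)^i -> [2.64, -1.56, 0.92, -0.54, 0.32]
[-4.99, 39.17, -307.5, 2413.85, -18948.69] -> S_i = -4.99*(-7.85)^i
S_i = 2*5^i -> [2, 10, 50, 250, 1250]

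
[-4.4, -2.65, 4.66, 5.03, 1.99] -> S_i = Random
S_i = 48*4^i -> [48, 192, 768, 3072, 12288]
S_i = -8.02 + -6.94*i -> [-8.02, -14.96, -21.9, -28.84, -35.78]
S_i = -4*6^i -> [-4, -24, -144, -864, -5184]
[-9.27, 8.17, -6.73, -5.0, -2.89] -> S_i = Random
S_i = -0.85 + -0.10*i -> [-0.85, -0.95, -1.05, -1.15, -1.25]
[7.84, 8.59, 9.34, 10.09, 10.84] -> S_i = 7.84 + 0.75*i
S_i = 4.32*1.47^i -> [4.32, 6.35, 9.34, 13.72, 20.17]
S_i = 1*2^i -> [1, 2, 4, 8, 16]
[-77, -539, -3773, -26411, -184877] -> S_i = -77*7^i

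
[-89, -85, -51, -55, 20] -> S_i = Random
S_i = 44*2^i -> [44, 88, 176, 352, 704]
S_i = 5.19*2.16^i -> [5.19, 11.21, 24.21, 52.3, 112.98]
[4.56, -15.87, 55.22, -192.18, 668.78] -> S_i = 4.56*(-3.48)^i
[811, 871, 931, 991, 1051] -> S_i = 811 + 60*i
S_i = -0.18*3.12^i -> [-0.18, -0.56, -1.75, -5.47, -17.06]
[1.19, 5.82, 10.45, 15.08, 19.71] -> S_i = 1.19 + 4.63*i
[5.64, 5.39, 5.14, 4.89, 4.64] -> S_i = 5.64 + -0.25*i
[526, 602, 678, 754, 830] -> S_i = 526 + 76*i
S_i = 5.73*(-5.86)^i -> [5.73, -33.58, 196.77, -1153.05, 6756.86]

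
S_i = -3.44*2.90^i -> [-3.44, -9.98, -28.93, -83.9, -243.3]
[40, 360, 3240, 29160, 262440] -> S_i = 40*9^i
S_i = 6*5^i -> [6, 30, 150, 750, 3750]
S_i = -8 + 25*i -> [-8, 17, 42, 67, 92]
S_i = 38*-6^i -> [38, -228, 1368, -8208, 49248]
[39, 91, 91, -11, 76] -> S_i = Random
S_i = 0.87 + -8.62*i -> [0.87, -7.75, -16.37, -24.99, -33.61]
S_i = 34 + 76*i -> [34, 110, 186, 262, 338]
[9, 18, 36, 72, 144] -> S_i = 9*2^i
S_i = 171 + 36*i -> [171, 207, 243, 279, 315]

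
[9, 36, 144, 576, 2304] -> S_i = 9*4^i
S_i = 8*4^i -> [8, 32, 128, 512, 2048]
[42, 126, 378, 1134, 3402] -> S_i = 42*3^i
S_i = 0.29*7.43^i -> [0.29, 2.15, 16.01, 118.95, 883.8]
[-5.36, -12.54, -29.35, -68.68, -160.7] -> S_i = -5.36*2.34^i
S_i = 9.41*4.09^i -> [9.41, 38.49, 157.41, 643.81, 2633.19]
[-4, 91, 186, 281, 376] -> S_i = -4 + 95*i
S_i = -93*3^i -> [-93, -279, -837, -2511, -7533]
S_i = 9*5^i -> [9, 45, 225, 1125, 5625]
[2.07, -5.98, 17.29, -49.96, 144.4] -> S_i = 2.07*(-2.89)^i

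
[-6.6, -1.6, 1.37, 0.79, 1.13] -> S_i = Random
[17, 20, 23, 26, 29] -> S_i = 17 + 3*i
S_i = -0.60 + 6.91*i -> [-0.6, 6.31, 13.22, 20.13, 27.04]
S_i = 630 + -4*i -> [630, 626, 622, 618, 614]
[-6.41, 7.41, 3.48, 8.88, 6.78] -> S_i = Random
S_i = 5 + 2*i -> [5, 7, 9, 11, 13]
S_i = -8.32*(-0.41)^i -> [-8.32, 3.41, -1.4, 0.57, -0.24]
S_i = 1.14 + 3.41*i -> [1.14, 4.55, 7.96, 11.37, 14.78]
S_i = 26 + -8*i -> [26, 18, 10, 2, -6]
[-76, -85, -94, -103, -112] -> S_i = -76 + -9*i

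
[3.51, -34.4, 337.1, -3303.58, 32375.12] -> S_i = 3.51*(-9.80)^i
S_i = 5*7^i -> [5, 35, 245, 1715, 12005]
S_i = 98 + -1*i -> [98, 97, 96, 95, 94]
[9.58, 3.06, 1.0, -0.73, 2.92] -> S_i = Random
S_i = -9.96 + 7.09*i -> [-9.96, -2.87, 4.22, 11.31, 18.4]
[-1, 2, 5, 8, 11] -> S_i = -1 + 3*i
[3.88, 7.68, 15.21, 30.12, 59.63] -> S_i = 3.88*1.98^i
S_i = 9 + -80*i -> [9, -71, -151, -231, -311]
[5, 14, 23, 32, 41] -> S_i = 5 + 9*i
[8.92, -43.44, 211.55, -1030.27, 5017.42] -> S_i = 8.92*(-4.87)^i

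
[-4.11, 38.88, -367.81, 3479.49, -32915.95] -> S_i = -4.11*(-9.46)^i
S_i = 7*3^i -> [7, 21, 63, 189, 567]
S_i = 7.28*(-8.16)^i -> [7.28, -59.4, 484.74, -3955.5, 32276.91]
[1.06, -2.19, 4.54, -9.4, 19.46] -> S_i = 1.06*(-2.07)^i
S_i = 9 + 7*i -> [9, 16, 23, 30, 37]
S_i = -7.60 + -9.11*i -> [-7.6, -16.71, -25.82, -34.93, -44.04]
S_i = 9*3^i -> [9, 27, 81, 243, 729]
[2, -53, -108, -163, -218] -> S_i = 2 + -55*i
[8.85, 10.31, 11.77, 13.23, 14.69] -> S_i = 8.85 + 1.46*i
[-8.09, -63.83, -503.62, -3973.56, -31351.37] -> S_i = -8.09*7.89^i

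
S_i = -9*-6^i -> [-9, 54, -324, 1944, -11664]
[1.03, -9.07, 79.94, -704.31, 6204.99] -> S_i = 1.03*(-8.81)^i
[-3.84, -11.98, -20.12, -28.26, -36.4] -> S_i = -3.84 + -8.14*i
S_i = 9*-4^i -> [9, -36, 144, -576, 2304]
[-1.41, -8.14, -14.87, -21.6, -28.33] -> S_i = -1.41 + -6.73*i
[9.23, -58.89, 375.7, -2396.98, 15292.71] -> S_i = 9.23*(-6.38)^i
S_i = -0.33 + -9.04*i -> [-0.33, -9.37, -18.41, -27.45, -36.49]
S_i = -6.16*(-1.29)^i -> [-6.16, 7.95, -10.25, 13.22, -17.06]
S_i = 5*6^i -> [5, 30, 180, 1080, 6480]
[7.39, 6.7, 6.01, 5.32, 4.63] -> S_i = 7.39 + -0.69*i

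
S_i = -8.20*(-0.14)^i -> [-8.2, 1.15, -0.16, 0.02, -0.0]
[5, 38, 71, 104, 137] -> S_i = 5 + 33*i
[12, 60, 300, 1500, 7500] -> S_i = 12*5^i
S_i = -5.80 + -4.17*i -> [-5.8, -9.97, -14.14, -18.31, -22.48]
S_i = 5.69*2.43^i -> [5.69, 13.83, 33.6, 81.65, 198.4]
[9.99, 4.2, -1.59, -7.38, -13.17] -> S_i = 9.99 + -5.79*i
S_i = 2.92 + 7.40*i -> [2.92, 10.32, 17.72, 25.12, 32.52]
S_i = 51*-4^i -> [51, -204, 816, -3264, 13056]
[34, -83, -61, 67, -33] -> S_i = Random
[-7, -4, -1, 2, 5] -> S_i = -7 + 3*i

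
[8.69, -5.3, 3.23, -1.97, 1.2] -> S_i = 8.69*(-0.61)^i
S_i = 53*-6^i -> [53, -318, 1908, -11448, 68688]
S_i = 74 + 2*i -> [74, 76, 78, 80, 82]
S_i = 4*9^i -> [4, 36, 324, 2916, 26244]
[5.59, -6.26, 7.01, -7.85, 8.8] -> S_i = 5.59*(-1.12)^i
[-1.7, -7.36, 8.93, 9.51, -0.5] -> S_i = Random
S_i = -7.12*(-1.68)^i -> [-7.12, 11.96, -20.1, 33.76, -56.72]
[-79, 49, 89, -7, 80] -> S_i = Random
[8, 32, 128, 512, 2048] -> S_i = 8*4^i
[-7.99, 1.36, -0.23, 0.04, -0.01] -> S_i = -7.99*(-0.17)^i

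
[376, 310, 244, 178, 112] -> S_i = 376 + -66*i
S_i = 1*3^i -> [1, 3, 9, 27, 81]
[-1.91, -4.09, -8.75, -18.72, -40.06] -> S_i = -1.91*2.14^i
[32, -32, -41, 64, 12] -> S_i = Random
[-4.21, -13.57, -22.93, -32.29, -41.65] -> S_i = -4.21 + -9.36*i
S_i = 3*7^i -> [3, 21, 147, 1029, 7203]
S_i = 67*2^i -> [67, 134, 268, 536, 1072]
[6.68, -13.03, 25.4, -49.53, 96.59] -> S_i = 6.68*(-1.95)^i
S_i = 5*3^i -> [5, 15, 45, 135, 405]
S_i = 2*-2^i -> [2, -4, 8, -16, 32]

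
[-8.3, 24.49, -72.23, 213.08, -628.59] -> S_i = -8.30*(-2.95)^i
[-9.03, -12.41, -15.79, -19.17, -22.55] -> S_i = -9.03 + -3.38*i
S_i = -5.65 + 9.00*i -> [-5.65, 3.35, 12.35, 21.35, 30.35]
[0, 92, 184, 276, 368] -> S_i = 0 + 92*i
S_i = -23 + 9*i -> [-23, -14, -5, 4, 13]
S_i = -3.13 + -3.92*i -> [-3.13, -7.05, -10.97, -14.89, -18.81]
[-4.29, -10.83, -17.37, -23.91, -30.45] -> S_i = -4.29 + -6.54*i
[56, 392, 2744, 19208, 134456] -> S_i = 56*7^i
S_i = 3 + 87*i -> [3, 90, 177, 264, 351]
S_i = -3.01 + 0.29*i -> [-3.01, -2.72, -2.43, -2.14, -1.85]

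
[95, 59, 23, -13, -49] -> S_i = 95 + -36*i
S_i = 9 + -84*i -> [9, -75, -159, -243, -327]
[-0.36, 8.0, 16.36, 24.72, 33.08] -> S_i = -0.36 + 8.36*i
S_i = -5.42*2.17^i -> [-5.42, -11.76, -25.52, -55.38, -120.18]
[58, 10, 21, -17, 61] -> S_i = Random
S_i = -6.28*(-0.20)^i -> [-6.28, 1.26, -0.25, 0.05, -0.01]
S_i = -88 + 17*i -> [-88, -71, -54, -37, -20]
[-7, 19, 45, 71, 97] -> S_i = -7 + 26*i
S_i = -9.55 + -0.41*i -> [-9.55, -9.96, -10.37, -10.78, -11.19]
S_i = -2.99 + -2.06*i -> [-2.99, -5.05, -7.11, -9.17, -11.23]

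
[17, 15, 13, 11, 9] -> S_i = 17 + -2*i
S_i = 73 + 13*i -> [73, 86, 99, 112, 125]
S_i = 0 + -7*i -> [0, -7, -14, -21, -28]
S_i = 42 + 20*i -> [42, 62, 82, 102, 122]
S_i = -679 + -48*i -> [-679, -727, -775, -823, -871]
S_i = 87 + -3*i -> [87, 84, 81, 78, 75]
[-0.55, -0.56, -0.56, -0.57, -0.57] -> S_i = -0.55*1.01^i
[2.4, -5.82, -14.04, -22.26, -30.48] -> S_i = 2.40 + -8.22*i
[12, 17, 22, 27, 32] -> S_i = 12 + 5*i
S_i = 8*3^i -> [8, 24, 72, 216, 648]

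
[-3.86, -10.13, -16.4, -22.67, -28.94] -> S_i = -3.86 + -6.27*i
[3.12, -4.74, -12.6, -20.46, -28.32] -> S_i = 3.12 + -7.86*i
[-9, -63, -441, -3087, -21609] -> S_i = -9*7^i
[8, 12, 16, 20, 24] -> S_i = 8 + 4*i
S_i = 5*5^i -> [5, 25, 125, 625, 3125]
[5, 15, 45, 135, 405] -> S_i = 5*3^i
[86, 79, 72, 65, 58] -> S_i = 86 + -7*i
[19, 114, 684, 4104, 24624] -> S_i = 19*6^i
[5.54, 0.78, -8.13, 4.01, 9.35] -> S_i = Random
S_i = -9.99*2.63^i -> [-9.99, -26.27, -69.1, -181.73, -477.96]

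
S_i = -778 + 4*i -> [-778, -774, -770, -766, -762]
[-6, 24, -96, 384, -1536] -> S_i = -6*-4^i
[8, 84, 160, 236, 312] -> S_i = 8 + 76*i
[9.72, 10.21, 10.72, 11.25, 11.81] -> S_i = 9.72*1.05^i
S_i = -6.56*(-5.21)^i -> [-6.56, 34.18, -178.07, 927.72, -4833.42]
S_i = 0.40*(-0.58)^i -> [0.4, -0.23, 0.13, -0.08, 0.05]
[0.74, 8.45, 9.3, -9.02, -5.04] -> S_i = Random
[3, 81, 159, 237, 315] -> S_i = 3 + 78*i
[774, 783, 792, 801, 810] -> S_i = 774 + 9*i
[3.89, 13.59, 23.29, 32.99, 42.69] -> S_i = 3.89 + 9.70*i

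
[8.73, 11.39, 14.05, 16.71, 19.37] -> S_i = 8.73 + 2.66*i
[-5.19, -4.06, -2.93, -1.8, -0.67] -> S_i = -5.19 + 1.13*i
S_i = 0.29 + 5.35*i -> [0.29, 5.64, 10.99, 16.34, 21.69]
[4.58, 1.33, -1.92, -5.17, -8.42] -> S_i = 4.58 + -3.25*i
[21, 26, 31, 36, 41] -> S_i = 21 + 5*i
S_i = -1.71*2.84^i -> [-1.71, -4.86, -13.79, -39.17, -111.24]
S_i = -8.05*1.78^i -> [-8.05, -14.33, -25.51, -45.4, -80.81]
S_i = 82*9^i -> [82, 738, 6642, 59778, 538002]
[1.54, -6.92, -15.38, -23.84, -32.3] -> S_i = 1.54 + -8.46*i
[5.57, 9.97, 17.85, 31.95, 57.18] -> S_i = 5.57*1.79^i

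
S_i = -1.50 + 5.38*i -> [-1.5, 3.88, 9.26, 14.64, 20.02]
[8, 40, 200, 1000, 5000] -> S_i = 8*5^i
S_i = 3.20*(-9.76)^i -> [3.2, -31.23, 304.82, -2975.09, 29036.83]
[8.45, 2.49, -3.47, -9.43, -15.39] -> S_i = 8.45 + -5.96*i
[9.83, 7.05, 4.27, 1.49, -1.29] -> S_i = 9.83 + -2.78*i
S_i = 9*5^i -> [9, 45, 225, 1125, 5625]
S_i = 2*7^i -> [2, 14, 98, 686, 4802]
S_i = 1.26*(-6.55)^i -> [1.26, -8.25, 54.06, -354.07, 2319.19]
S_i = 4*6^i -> [4, 24, 144, 864, 5184]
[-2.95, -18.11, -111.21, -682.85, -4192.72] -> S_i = -2.95*6.14^i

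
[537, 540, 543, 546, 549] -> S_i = 537 + 3*i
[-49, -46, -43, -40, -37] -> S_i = -49 + 3*i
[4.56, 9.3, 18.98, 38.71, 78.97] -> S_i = 4.56*2.04^i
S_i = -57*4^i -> [-57, -228, -912, -3648, -14592]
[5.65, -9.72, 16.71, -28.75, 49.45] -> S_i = 5.65*(-1.72)^i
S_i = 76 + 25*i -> [76, 101, 126, 151, 176]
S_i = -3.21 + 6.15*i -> [-3.21, 2.94, 9.09, 15.24, 21.39]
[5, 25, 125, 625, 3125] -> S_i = 5*5^i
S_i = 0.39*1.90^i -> [0.39, 0.74, 1.41, 2.68, 5.08]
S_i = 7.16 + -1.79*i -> [7.16, 5.37, 3.58, 1.79, 0.0]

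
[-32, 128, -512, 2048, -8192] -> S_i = -32*-4^i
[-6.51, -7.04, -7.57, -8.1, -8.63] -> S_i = -6.51 + -0.53*i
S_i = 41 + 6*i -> [41, 47, 53, 59, 65]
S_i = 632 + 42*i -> [632, 674, 716, 758, 800]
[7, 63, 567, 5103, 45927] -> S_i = 7*9^i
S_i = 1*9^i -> [1, 9, 81, 729, 6561]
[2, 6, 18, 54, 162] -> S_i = 2*3^i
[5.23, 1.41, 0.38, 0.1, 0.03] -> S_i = 5.23*0.27^i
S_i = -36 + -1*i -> [-36, -37, -38, -39, -40]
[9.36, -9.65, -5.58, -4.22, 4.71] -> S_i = Random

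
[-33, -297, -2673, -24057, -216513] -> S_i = -33*9^i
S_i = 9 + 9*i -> [9, 18, 27, 36, 45]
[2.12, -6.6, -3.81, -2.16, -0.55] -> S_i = Random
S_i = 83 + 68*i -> [83, 151, 219, 287, 355]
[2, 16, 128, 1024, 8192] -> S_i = 2*8^i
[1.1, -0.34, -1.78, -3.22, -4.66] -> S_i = 1.10 + -1.44*i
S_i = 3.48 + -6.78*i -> [3.48, -3.3, -10.08, -16.86, -23.64]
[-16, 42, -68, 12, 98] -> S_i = Random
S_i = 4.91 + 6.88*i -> [4.91, 11.79, 18.67, 25.55, 32.43]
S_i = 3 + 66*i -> [3, 69, 135, 201, 267]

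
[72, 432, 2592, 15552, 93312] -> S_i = 72*6^i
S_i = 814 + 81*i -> [814, 895, 976, 1057, 1138]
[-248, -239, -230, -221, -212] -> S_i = -248 + 9*i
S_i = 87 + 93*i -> [87, 180, 273, 366, 459]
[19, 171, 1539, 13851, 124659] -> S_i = 19*9^i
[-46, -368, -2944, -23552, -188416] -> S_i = -46*8^i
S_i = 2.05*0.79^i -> [2.05, 1.62, 1.28, 1.01, 0.8]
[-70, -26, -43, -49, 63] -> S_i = Random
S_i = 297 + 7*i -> [297, 304, 311, 318, 325]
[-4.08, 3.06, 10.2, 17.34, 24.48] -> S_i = -4.08 + 7.14*i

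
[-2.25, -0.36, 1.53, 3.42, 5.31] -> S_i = -2.25 + 1.89*i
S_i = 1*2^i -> [1, 2, 4, 8, 16]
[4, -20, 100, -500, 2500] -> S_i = 4*-5^i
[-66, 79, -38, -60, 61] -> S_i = Random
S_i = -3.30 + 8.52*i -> [-3.3, 5.22, 13.74, 22.26, 30.78]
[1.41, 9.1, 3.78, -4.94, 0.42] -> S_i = Random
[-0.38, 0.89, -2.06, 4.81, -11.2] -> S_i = -0.38*(-2.33)^i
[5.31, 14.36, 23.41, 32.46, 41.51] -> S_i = 5.31 + 9.05*i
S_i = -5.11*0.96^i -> [-5.11, -4.91, -4.71, -4.52, -4.34]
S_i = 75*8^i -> [75, 600, 4800, 38400, 307200]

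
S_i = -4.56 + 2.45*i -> [-4.56, -2.11, 0.34, 2.79, 5.24]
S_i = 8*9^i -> [8, 72, 648, 5832, 52488]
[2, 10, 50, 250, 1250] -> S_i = 2*5^i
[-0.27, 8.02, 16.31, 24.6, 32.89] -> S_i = -0.27 + 8.29*i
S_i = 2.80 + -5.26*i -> [2.8, -2.46, -7.72, -12.98, -18.24]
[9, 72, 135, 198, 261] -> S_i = 9 + 63*i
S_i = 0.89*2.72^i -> [0.89, 2.42, 6.58, 17.91, 48.72]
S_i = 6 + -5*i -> [6, 1, -4, -9, -14]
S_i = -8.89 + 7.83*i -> [-8.89, -1.06, 6.77, 14.6, 22.43]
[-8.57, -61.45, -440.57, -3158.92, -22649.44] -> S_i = -8.57*7.17^i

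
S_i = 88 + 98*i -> [88, 186, 284, 382, 480]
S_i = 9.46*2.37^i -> [9.46, 22.42, 53.14, 125.93, 298.46]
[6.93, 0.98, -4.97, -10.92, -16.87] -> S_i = 6.93 + -5.95*i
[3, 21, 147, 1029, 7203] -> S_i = 3*7^i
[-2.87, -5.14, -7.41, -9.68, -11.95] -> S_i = -2.87 + -2.27*i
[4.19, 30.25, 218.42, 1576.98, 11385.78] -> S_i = 4.19*7.22^i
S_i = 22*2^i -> [22, 44, 88, 176, 352]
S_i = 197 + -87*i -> [197, 110, 23, -64, -151]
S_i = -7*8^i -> [-7, -56, -448, -3584, -28672]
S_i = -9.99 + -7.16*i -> [-9.99, -17.15, -24.31, -31.47, -38.63]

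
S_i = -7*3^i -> [-7, -21, -63, -189, -567]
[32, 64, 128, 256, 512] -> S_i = 32*2^i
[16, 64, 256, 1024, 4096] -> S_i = 16*4^i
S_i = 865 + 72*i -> [865, 937, 1009, 1081, 1153]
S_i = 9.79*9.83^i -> [9.79, 96.24, 946.0, 9299.15, 91410.64]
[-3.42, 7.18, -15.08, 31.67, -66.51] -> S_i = -3.42*(-2.10)^i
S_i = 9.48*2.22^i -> [9.48, 21.05, 46.72, 103.72, 230.26]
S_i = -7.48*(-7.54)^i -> [-7.48, 56.4, -425.25, 3206.38, -24176.14]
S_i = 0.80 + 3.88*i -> [0.8, 4.68, 8.56, 12.44, 16.32]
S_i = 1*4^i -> [1, 4, 16, 64, 256]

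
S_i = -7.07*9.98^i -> [-7.07, -70.56, -704.17, -7027.66, -70136.09]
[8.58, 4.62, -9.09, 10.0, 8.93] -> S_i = Random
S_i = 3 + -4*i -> [3, -1, -5, -9, -13]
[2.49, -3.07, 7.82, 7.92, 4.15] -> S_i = Random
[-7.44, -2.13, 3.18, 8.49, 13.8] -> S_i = -7.44 + 5.31*i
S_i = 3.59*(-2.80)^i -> [3.59, -10.05, 28.15, -78.81, 220.66]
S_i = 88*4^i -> [88, 352, 1408, 5632, 22528]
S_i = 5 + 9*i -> [5, 14, 23, 32, 41]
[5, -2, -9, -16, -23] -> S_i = 5 + -7*i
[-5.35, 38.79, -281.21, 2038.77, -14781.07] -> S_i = -5.35*(-7.25)^i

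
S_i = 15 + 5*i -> [15, 20, 25, 30, 35]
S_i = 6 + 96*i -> [6, 102, 198, 294, 390]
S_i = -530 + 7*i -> [-530, -523, -516, -509, -502]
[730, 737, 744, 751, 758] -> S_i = 730 + 7*i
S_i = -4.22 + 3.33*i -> [-4.22, -0.89, 2.44, 5.77, 9.1]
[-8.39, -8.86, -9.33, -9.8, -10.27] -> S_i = -8.39 + -0.47*i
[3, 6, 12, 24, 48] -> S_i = 3*2^i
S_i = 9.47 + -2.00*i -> [9.47, 7.47, 5.47, 3.47, 1.47]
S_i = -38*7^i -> [-38, -266, -1862, -13034, -91238]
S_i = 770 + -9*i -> [770, 761, 752, 743, 734]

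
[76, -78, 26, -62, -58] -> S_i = Random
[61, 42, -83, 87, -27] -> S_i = Random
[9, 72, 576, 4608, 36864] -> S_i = 9*8^i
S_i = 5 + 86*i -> [5, 91, 177, 263, 349]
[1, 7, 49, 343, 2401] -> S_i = 1*7^i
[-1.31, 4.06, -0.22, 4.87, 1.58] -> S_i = Random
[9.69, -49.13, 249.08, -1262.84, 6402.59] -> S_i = 9.69*(-5.07)^i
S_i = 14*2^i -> [14, 28, 56, 112, 224]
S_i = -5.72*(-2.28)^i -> [-5.72, 13.04, -29.73, 67.8, -154.57]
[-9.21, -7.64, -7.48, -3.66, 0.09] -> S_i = Random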